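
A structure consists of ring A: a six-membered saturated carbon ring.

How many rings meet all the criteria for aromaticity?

Ring A has only sp³ atoms, so it is not fully conjugated — not aromatic (cyclohexane).

0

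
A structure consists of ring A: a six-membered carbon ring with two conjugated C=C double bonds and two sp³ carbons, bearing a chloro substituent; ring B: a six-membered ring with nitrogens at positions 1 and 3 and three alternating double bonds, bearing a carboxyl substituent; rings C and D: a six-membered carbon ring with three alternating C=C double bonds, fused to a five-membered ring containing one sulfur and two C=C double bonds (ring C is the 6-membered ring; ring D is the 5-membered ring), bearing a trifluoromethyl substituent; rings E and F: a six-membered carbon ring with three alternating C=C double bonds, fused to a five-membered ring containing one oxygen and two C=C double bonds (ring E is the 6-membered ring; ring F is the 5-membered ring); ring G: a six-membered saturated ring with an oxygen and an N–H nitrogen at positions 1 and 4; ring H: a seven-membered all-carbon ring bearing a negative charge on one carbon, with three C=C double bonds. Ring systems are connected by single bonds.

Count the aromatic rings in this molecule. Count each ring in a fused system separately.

Ring A has two sp³ carbons, so it is not fully conjugated — not aromatic (1,3-cyclohexadiene).
Ring B is fully conjugated (every ring atom contributes a p orbital); 3 ring double bonds give 6 π electrons. Since 6 = 4n+2 (n=1), ring B is aromatic (pyrimidine).
Rings C and D form a fused bicyclic system (with one sulfur) with 9 sp² atoms and 10 π electrons from ring double bonds plus a heteroatom lone pair. 10 = 4(2)+2, so the system is aromatic and both rings count as aromatic (benzothiophene).
Rings E and F form a fused bicyclic system (with one oxygen) with 9 sp² atoms and 10 π electrons from ring double bonds plus a heteroatom lone pair. 10 = 4(2)+2, so the system is aromatic and both rings count as aromatic (benzofuran).
Ring G has only sp³ atoms, so it is not fully conjugated — not aromatic (morpholine).
Ring H has only sp² ring atoms; a planar conformation would have a fully conjugated π system of 8 electrons. But 8 = 4(2), which is 4n not 4n+2, so ring H is not aromatic (cycloheptatrienyl anion).
Aromatic: B, C, D, E, F. Total: 5.

5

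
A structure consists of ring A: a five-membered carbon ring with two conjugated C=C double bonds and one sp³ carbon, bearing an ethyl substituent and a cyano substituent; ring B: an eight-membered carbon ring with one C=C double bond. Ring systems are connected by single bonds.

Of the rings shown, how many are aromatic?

Ring A has one sp³ carbon, so it is not fully conjugated — not aromatic (cyclopentadiene).
Ring B has six sp³ carbons, so it is not fully conjugated — not aromatic (cyclooctene).
No ring is aromatic. Total: 0.

0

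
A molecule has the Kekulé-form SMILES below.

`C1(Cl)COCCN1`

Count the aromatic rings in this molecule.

The SMILES encodes a six-membered saturated ring with an oxygen and an N–H nitrogen at positions 1 and 4.
The 6-membered ring with one oxygen and one N–H (1,4) has only sp³ atoms, so it is not fully conjugated — not aromatic (morpholine).

0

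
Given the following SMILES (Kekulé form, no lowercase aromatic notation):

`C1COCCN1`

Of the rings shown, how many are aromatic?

0

The SMILES encodes a six-membered saturated ring with an oxygen and an N–H nitrogen at positions 1 and 4.
The 6-membered ring with one oxygen and one N–H (1,4) has only sp³ atoms, so it is not fully conjugated — not aromatic (morpholine).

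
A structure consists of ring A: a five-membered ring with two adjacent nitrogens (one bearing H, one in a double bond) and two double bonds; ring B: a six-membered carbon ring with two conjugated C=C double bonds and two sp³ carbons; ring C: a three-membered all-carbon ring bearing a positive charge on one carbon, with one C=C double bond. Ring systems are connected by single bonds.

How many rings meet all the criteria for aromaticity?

Ring A is fully conjugated (every ring atom contributes a p orbital); 2 ring double bonds (4 π electrons) plus a heteroatom lone pair (2) give 6 π electrons. That satisfies 4n+2 with n=1, so ring A is aromatic (pyrazole).
Ring B has two sp³ carbons, so it is not fully conjugated — not aromatic (1,3-cyclohexadiene).
Ring C has a continuous p-orbital overlap around the ring; 1 ring double bond (2 π electrons) plus the carbocation's empty p orbital (0, but keeps the ring conjugated) give 2 π electrons. Since 2 = 4n+2 (n=0), ring C is aromatic (cyclopropenyl cation).
Aromatic: A, C. Total: 2.

2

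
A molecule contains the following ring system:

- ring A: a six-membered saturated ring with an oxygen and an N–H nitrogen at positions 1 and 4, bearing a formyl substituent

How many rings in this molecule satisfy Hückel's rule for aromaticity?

Ring A has only sp³ atoms, so it is not fully conjugated — not aromatic (morpholine).

0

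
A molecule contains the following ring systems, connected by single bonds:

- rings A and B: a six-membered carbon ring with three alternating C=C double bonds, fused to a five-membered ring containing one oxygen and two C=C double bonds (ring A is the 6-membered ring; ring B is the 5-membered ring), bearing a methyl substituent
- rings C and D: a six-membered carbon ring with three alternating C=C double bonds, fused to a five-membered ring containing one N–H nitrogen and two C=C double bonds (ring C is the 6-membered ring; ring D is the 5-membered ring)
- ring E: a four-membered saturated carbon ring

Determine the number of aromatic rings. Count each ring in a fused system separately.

4

Rings A and B form a fused bicyclic system (with one oxygen) with 9 sp² atoms and 10 π electrons from ring double bonds plus a heteroatom lone pair. 10 = 4(2)+2, so the system is aromatic and both rings count as aromatic (benzofuran).
Rings C and D form a fused bicyclic system (with one N–H) with 9 sp² atoms and 10 π electrons from ring double bonds plus a heteroatom lone pair. 10 = 4(2)+2, so the system is aromatic and both rings count as aromatic (indole).
Ring E has only sp³ atoms, so it is not fully conjugated — not aromatic (cyclobutane).
Aromatic: A, B, C, D. Total: 4.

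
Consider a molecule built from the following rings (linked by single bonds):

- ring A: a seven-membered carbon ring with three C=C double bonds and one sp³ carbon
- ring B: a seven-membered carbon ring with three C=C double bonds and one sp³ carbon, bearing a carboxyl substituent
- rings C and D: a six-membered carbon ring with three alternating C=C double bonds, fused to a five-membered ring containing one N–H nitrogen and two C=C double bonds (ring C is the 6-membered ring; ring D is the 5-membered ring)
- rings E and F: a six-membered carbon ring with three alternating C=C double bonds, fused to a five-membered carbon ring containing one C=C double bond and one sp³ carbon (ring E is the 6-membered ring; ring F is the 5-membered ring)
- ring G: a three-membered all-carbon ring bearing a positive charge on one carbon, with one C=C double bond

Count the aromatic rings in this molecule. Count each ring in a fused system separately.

Ring A has one sp³ carbon, so it is not fully conjugated — not aromatic (cycloheptatriene).
Ring B has one sp³ carbon, so it is not fully conjugated — not aromatic (cycloheptatriene).
Rings C and D form a fused bicyclic system (with one N–H) with 9 sp² atoms and 10 π electrons from ring double bonds plus a heteroatom lone pair. 10 = 4(2)+2, so the system is aromatic and both rings count as aromatic (indole).
Ring E is planar and fully conjugated; 3 ring double bonds give 6 π electrons. That satisfies 4n+2 with n=1, so ring E is aromatic (benzene ring).
Ring F has one sp³ carbon, so it is not fully conjugated — not aromatic (cyclopentene ring).
Ring G is planar and fully conjugated; 1 ring double bond (2 π electrons) plus the carbocation's empty p orbital (0, but keeps the ring conjugated) give 2 π electrons. Since 2 = 4n+2 (n=0), ring G is aromatic (cyclopropenyl cation).
Aromatic: C, D, E, G. Total: 4.

4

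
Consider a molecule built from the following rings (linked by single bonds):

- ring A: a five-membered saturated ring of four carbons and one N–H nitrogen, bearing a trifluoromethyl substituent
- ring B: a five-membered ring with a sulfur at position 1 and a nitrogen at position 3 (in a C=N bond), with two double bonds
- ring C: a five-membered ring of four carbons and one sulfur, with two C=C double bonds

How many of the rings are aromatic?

Ring A has only sp³ atoms, so it is not fully conjugated — not aromatic (pyrrolidine).
Ring B has a continuous p-orbital overlap around the ring; 2 ring double bonds (4 π electrons) plus a heteroatom lone pair (2) give 6 π electrons. Since 6 = 4n+2 (n=1), ring B is aromatic (thiazole).
Ring C has a continuous p-orbital overlap around the ring; 2 ring double bonds (4 π electrons) plus a heteroatom lone pair (2) give 6 π electrons. Since 6 = 4n+2 (n=1), ring C is aromatic (thiophene).
Aromatic: B, C. Total: 2.

2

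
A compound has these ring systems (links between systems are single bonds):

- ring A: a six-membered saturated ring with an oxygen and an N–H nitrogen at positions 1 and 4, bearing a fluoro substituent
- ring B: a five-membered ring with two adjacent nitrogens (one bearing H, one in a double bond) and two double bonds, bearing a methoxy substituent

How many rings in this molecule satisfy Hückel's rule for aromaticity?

Ring A has only sp³ atoms, so it is not fully conjugated — not aromatic (morpholine).
Ring B is fully conjugated (every ring atom contributes a p orbital); 2 ring double bonds (4 π electrons) plus a heteroatom lone pair (2) give 6 π electrons. 6 = 4(1)+2, so ring B is aromatic (pyrazole).
Aromatic: B. Total: 1.

1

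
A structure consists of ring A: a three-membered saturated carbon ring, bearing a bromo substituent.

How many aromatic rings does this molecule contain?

0

Ring A has only sp³ atoms, so it is not fully conjugated — not aromatic (cyclopropane).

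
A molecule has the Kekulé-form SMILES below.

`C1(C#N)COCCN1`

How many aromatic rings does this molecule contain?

The SMILES encodes a six-membered saturated ring with an oxygen and an N–H nitrogen at positions 1 and 4.
The 6-membered ring with one oxygen and one N–H (1,4) has only sp³ atoms, so it is not fully conjugated — not aromatic (morpholine).

0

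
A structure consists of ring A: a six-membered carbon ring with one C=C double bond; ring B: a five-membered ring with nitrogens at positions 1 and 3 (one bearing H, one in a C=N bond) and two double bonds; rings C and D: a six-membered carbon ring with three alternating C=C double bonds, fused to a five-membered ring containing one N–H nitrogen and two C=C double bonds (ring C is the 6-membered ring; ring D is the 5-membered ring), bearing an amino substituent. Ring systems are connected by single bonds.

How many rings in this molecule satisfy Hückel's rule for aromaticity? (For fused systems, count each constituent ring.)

3

Ring A has four sp³ carbons, so it is not fully conjugated — not aromatic (cyclohexene).
Ring B is fully conjugated (every ring atom contributes a p orbital); 2 ring double bonds (4 π electrons) plus a heteroatom lone pair (2) give 6 π electrons. That satisfies 4n+2 with n=1, so ring B is aromatic (imidazole).
Rings C and D form a fused bicyclic system (with one N–H) with 9 sp² atoms and 10 π electrons from ring double bonds plus a heteroatom lone pair. 10 = 4(2)+2, so the system is aromatic and both rings count as aromatic (indole).
Aromatic: B, C, D. Total: 3.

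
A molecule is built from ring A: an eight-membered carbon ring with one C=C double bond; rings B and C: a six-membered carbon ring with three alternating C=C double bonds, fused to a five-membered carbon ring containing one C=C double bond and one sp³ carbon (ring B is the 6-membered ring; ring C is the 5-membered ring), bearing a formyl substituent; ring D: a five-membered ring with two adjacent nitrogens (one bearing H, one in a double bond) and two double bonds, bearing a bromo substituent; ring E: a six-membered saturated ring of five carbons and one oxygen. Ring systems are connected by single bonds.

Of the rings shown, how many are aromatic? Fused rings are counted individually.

Ring A has six sp³ carbons, so it is not fully conjugated — not aromatic (cyclooctene).
Ring B is planar and fully conjugated; 3 ring double bonds give 6 π electrons. Since 6 = 4n+2 (n=1), ring B is aromatic (benzene ring).
Ring C has one sp³ carbon, so it is not fully conjugated — not aromatic (cyclopentene ring).
Ring D has a continuous p-orbital overlap around the ring; 2 ring double bonds (4 π electrons) plus a heteroatom lone pair (2) give 6 π electrons. Since 6 = 4n+2 (n=1), ring D is aromatic (pyrazole).
Ring E has only sp³ atoms, so it is not fully conjugated — not aromatic (tetrahydropyran).
Aromatic: B, D. Total: 2.

2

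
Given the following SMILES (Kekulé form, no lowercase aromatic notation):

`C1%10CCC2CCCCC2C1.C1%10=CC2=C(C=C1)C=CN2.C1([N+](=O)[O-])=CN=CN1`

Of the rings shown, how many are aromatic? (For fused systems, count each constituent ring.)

3

The SMILES encodes two fused six-membered saturated carbon rings; a six-membered carbon ring with three alternating C=C double bonds, fused to a five-membered ring containing one N–H nitrogen and two C=C double bonds; a five-membered ring with nitrogens at positions 1 and 3 (one bearing H, one in a C=N bond) and two double bonds.
The 6-membered ring has only sp³ atoms, so it is not fully conjugated — not aromatic (cyclohexane ring).
The second 6-membered ring has only sp³ atoms, so it is not fully conjugated — not aromatic (cyclohexane ring).
The fused 6/5-membered bicyclic (with one N–H) is a single π system with 9 sp² atoms and 10 π electrons from ring double bonds plus a heteroatom lone pair. 10 = 4(2)+2, so the system is aromatic and both rings count as aromatic (indole).
The 5-membered ring with two nitrogens (one N–H, one =N–) is fully conjugated (every ring atom contributes a p orbital); 2 ring double bonds (4 π electrons) plus a heteroatom lone pair (2) give 6 π electrons. Since 6 = 4n+2 (n=1), it is aromatic (imidazole).
3 of the 5 rings are aromatic. Total: 3.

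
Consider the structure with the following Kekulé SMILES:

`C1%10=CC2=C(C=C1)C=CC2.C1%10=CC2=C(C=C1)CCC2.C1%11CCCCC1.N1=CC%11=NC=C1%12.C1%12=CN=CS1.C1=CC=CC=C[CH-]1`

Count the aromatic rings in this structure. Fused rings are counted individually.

The SMILES encodes a six-membered carbon ring with three alternating C=C double bonds, fused to a five-membered carbon ring containing one C=C double bond and one sp³ carbon; a six-membered carbon ring with three alternating C=C double bonds, fused to a saturated five-membered carbon ring; a six-membered saturated carbon ring; a six-membered ring with nitrogens at positions 1 and 4 and three alternating double bonds; a five-membered ring with a sulfur at position 1 and a nitrogen at position 3 (in a C=N bond), with two double bonds; a seven-membered all-carbon ring bearing a negative charge on one carbon, with three C=C double bonds.
The 6-membered ring is planar and fully conjugated; 3 ring double bonds give 6 π electrons. That satisfies 4n+2 with n=1, so it is aromatic (benzene ring).
The 5-membered ring has one sp³ carbon, so it is not fully conjugated — not aromatic (cyclopentene ring).
The second 6-membered ring has a continuous p-orbital overlap around the ring; 3 ring double bonds give 6 π electrons. Since 6 = 4n+2 (n=1), it is aromatic (benzene ring).
The second 5-membered ring has three sp³ carbons, so it is not fully conjugated — not aromatic (cyclopentane ring).
The third 6-membered ring has only sp³ atoms, so it is not fully conjugated — not aromatic (cyclohexane).
The 6-membered ring with two nitrogens (1,4) is planar and fully conjugated; 3 ring double bonds give 6 π electrons. That satisfies 4n+2 with n=1, so it is aromatic (pyrazine).
The 5-membered ring with one sulfur and one =N– is fully conjugated (every ring atom contributes a p orbital); 2 ring double bonds (4 π electrons) plus a heteroatom lone pair (2) give 6 π electrons. That satisfies 4n+2 with n=1, so it is aromatic (thiazole).
The 7-membered ring has only sp² ring atoms; a planar conformation would have a fully conjugated π system of 8 electrons. But 8 = 4(2), which is 4n not 4n+2, so it is not aromatic (cycloheptatrienyl anion).
4 of the 8 rings are aromatic. Total: 4.

4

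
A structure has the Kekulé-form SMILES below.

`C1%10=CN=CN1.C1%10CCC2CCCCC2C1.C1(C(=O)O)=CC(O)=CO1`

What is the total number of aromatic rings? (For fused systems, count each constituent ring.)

The SMILES encodes a five-membered ring with nitrogens at positions 1 and 3 (one bearing H, one in a C=N bond) and two double bonds; two fused six-membered saturated carbon rings; a five-membered ring of four carbons and one oxygen, with two C=C double bonds.
The 5-membered ring with two nitrogens (one N–H, one =N–) is fully conjugated (every ring atom contributes a p orbital); 2 ring double bonds (4 π electrons) plus a heteroatom lone pair (2) give 6 π electrons. That satisfies 4n+2 with n=1, so it is aromatic (imidazole).
The 6-membered ring has only sp³ atoms, so it is not fully conjugated — not aromatic (cyclohexane ring).
The second 6-membered ring has only sp³ atoms, so it is not fully conjugated — not aromatic (cyclohexane ring).
The 5-membered ring with one oxygen is planar and fully conjugated; 2 ring double bonds (4 π electrons) plus a heteroatom lone pair (2) give 6 π electrons. Since 6 = 4n+2 (n=1), it is aromatic (furan).
2 of the 4 rings are aromatic. Total: 2.

2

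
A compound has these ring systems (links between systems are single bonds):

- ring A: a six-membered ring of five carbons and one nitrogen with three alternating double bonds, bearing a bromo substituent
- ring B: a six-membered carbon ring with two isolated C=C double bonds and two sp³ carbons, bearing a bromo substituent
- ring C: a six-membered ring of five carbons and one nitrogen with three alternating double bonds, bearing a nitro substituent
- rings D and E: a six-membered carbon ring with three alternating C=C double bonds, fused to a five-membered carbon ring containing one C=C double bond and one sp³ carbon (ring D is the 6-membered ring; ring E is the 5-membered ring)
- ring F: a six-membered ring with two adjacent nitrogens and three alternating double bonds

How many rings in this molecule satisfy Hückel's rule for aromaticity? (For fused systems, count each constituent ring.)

Ring A has a continuous p-orbital overlap around the ring; 3 ring double bonds give 6 π electrons. 6 = 4(1)+2, so ring A is aromatic (pyridine).
Ring B has two sp³ carbons, so it is not fully conjugated — not aromatic (1,4-cyclohexadiene).
Ring C has a continuous p-orbital overlap around the ring; 3 ring double bonds give 6 π electrons. Since 6 = 4n+2 (n=1), ring C is aromatic (pyridine).
Ring D has a continuous p-orbital overlap around the ring; 3 ring double bonds give 6 π electrons. That satisfies 4n+2 with n=1, so ring D is aromatic (benzene ring).
Ring E has one sp³ carbon, so it is not fully conjugated — not aromatic (cyclopentene ring).
Ring F is fully conjugated (every ring atom contributes a p orbital); 3 ring double bonds give 6 π electrons. Since 6 = 4n+2 (n=1), ring F is aromatic (pyridazine).
Aromatic: A, C, D, F. Total: 4.

4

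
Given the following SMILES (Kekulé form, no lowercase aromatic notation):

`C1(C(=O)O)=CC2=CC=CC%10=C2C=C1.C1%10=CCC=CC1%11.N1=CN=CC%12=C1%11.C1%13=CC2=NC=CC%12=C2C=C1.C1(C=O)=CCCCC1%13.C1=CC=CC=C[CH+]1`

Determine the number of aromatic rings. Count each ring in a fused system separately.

The SMILES encodes two fused six-membered carbon rings, each with three alternating C=C double bonds; a six-membered carbon ring with two isolated C=C double bonds and two sp³ carbons; a six-membered ring with nitrogens at positions 1 and 3 and three alternating double bonds; two fused six-membered rings, each with three alternating double bonds; one ring is all carbon and the other has one ring nitrogen; a six-membered carbon ring with one C=C double bond; a seven-membered all-carbon ring bearing a positive charge on one carbon, with three C=C double bonds.
The fused 6/6-membered bicyclic is a single π system with 10 sp² atoms and 10 π electrons from ring double bonds. 10 = 4(2)+2, so the system is aromatic and both rings count as aromatic (naphthalene).
The 6-membered ring has two sp³ carbons, so it is not fully conjugated — not aromatic (1,4-cyclohexadiene).
The 6-membered ring with two nitrogens (1,3) is fully conjugated (every ring atom contributes a p orbital); 3 ring double bonds give 6 π electrons. 6 = 4(1)+2, so it is aromatic (pyrimidine).
The fused 6/6-membered bicyclic (with one nitrogen) is a single π system with 10 sp² atoms and 10 π electrons from ring double bonds. 10 = 4(2)+2, so the system is aromatic and both rings count as aromatic (quinoline).
The second 6-membered ring has four sp³ carbons, so it is not fully conjugated — not aromatic (cyclohexene).
The 7-membered ring is planar and fully conjugated; 3 ring double bonds (6 π electrons) plus the carbocation's empty p orbital (0, but keeps the ring conjugated) give 6 π electrons. That satisfies 4n+2 with n=1, so it is aromatic (tropylium cation).
6 of the 8 rings are aromatic. Total: 6.

6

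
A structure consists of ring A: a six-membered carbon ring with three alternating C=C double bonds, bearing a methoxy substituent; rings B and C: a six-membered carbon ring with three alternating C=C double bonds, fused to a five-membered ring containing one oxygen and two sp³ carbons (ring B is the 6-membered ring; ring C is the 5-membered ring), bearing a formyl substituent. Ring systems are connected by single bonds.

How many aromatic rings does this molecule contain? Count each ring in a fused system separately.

Ring A is fully conjugated (every ring atom contributes a p orbital); 3 ring double bonds give 6 π electrons. 6 = 4(1)+2, so ring A is aromatic (benzene).
Ring B is planar and fully conjugated; 3 ring double bonds give 6 π electrons. 6 = 4(1)+2, so ring B is aromatic (benzene ring).
Ring C has two sp³ carbons, so it is not fully conjugated — not aromatic (oxolane ring).
Aromatic: A, B. Total: 2.

2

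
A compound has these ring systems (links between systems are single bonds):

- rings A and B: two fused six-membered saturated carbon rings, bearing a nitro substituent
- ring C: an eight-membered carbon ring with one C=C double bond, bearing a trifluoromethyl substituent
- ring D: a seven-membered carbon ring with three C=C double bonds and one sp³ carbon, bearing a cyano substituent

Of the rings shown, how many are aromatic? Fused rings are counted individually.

0

Ring A has only sp³ atoms, so it is not fully conjugated — not aromatic (cyclohexane ring).
Ring B has only sp³ atoms, so it is not fully conjugated — not aromatic (cyclohexane ring).
Ring C has six sp³ carbons, so it is not fully conjugated — not aromatic (cyclooctene).
Ring D has one sp³ carbon, so it is not fully conjugated — not aromatic (cycloheptatriene).
No ring is aromatic. Total: 0.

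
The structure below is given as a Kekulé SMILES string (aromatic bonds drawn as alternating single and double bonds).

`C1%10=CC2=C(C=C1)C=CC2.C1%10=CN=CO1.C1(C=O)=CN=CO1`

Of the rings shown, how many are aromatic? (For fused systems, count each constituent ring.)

3

The SMILES encodes a six-membered carbon ring with three alternating C=C double bonds, fused to a five-membered carbon ring containing one C=C double bond and one sp³ carbon; a five-membered ring with an oxygen at position 1 and a nitrogen at position 3 (in a C=N bond), with two double bonds; a five-membered ring with an oxygen at position 1 and a nitrogen at position 3 (in a C=N bond), with two double bonds.
The 6-membered ring is planar and fully conjugated; 3 ring double bonds give 6 π electrons. That satisfies 4n+2 with n=1, so it is aromatic (benzene ring).
The 5-membered ring has one sp³ carbon, so it is not fully conjugated — not aromatic (cyclopentene ring).
The 5-membered ring with one oxygen and one =N– is planar and fully conjugated; 2 ring double bonds (4 π electrons) plus a heteroatom lone pair (2) give 6 π electrons. Since 6 = 4n+2 (n=1), it is aromatic (oxazole).
The second 5-membered ring with one oxygen and one =N– has a continuous p-orbital overlap around the ring; 2 ring double bonds (4 π electrons) plus a heteroatom lone pair (2) give 6 π electrons. Since 6 = 4n+2 (n=1), it is aromatic (oxazole).
3 of the 4 rings are aromatic. Total: 3.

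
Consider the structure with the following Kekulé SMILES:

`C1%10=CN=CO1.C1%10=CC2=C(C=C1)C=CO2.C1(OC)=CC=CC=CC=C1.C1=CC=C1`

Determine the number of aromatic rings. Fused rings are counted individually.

The SMILES encodes a five-membered ring with an oxygen at position 1 and a nitrogen at position 3 (in a C=N bond), with two double bonds; a six-membered carbon ring with three alternating C=C double bonds, fused to a five-membered ring containing one oxygen and two C=C double bonds; an eight-membered carbon ring with four alternating C=C double bonds; a four-membered carbon ring with two alternating C=C double bonds.
The 5-membered ring with one oxygen and one =N– has a continuous p-orbital overlap around the ring; 2 ring double bonds (4 π electrons) plus a heteroatom lone pair (2) give 6 π electrons. Since 6 = 4n+2 (n=1), it is aromatic (oxazole).
The fused 6/5-membered bicyclic (with one oxygen) is a single π system with 9 sp² atoms and 10 π electrons from ring double bonds plus a heteroatom lone pair. 10 = 4(2)+2, so the system is aromatic and both rings count as aromatic (benzofuran).
The 8-membered ring has only sp² ring atoms; a planar conformation would have a fully conjugated π system of 8 electrons. But 8 = 4(2), which is 4n not 4n+2, so it is not aromatic (cyclooctatetraene) — cyclooctatetraene distorts into a non-planar tub to avoid antiaromaticity.
The 4-membered ring has only sp² ring atoms; a planar conformation would have a fully conjugated π system of 4 electrons. But 4 = 4(1), which is 4n not 4n+2, so it is not aromatic (cyclobutadiene) — cyclobutadiene is antiaromatic and distorts to a rectangle.
3 of the 5 rings are aromatic. Total: 3.

3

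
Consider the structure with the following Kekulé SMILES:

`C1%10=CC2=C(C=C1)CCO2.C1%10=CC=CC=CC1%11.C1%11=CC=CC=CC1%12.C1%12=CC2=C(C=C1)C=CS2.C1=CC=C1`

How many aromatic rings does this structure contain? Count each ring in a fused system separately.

3

The SMILES encodes a six-membered carbon ring with three alternating C=C double bonds, fused to a five-membered ring containing one oxygen and two sp³ carbons; a seven-membered carbon ring with three C=C double bonds and one sp³ carbon; a seven-membered carbon ring with three C=C double bonds and one sp³ carbon; a six-membered carbon ring with three alternating C=C double bonds, fused to a five-membered ring containing one sulfur and two C=C double bonds; a four-membered carbon ring with two alternating C=C double bonds.
The 6-membered ring is fully conjugated (every ring atom contributes a p orbital); 3 ring double bonds give 6 π electrons. Since 6 = 4n+2 (n=1), it is aromatic (benzene ring).
The 5-membered ring with one oxygen has two sp³ carbons, so it is not fully conjugated — not aromatic (oxolane ring).
The 7-membered ring has one sp³ carbon, so it is not fully conjugated — not aromatic (cycloheptatriene).
The second 7-membered ring has one sp³ carbon, so it is not fully conjugated — not aromatic (cycloheptatriene).
The fused 6/5-membered bicyclic (with one sulfur) is a single π system with 9 sp² atoms and 10 π electrons from ring double bonds plus a heteroatom lone pair. 10 = 4(2)+2, so the system is aromatic and both rings count as aromatic (benzothiophene).
The 4-membered ring has only sp² ring atoms; a planar conformation would have a fully conjugated π system of 4 electrons. But 4 = 4(1), which is 4n not 4n+2, so it is not aromatic (cyclobutadiene) — cyclobutadiene is antiaromatic and distorts to a rectangle.
3 of the 7 rings are aromatic. Total: 3.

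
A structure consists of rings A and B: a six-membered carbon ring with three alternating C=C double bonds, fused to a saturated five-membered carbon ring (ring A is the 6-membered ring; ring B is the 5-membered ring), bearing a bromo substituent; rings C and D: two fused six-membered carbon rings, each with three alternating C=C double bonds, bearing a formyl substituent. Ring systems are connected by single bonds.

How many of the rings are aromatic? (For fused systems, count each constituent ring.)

Ring A has a continuous p-orbital overlap around the ring; 3 ring double bonds give 6 π electrons. That satisfies 4n+2 with n=1, so ring A is aromatic (benzene ring).
Ring B has three sp³ carbons, so it is not fully conjugated — not aromatic (cyclopentane ring).
Rings C and D form a fused bicyclic system with 10 sp² atoms and 10 π electrons from ring double bonds. 10 = 4(2)+2, so the system is aromatic and both rings count as aromatic (naphthalene).
Aromatic: A, C, D. Total: 3.

3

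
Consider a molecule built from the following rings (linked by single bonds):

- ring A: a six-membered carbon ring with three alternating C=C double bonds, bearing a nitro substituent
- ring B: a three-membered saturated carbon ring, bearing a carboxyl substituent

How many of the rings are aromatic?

1

Ring A has a continuous p-orbital overlap around the ring; 3 ring double bonds give 6 π electrons. That satisfies 4n+2 with n=1, so ring A is aromatic (benzene).
Ring B has only sp³ atoms, so it is not fully conjugated — not aromatic (cyclopropane).
Aromatic: A. Total: 1.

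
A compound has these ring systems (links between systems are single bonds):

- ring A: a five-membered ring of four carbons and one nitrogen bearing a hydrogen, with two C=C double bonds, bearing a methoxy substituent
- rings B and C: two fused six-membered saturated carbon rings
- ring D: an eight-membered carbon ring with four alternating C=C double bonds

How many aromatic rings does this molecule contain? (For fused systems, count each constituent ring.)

1

Ring A is planar and fully conjugated; 2 ring double bonds (4 π electrons) plus a heteroatom lone pair (2) give 6 π electrons. 6 = 4(1)+2, so ring A is aromatic (pyrrole).
Ring B has only sp³ atoms, so it is not fully conjugated — not aromatic (cyclohexane ring).
Ring C has only sp³ atoms, so it is not fully conjugated — not aromatic (cyclohexane ring).
Ring D has only sp² ring atoms; a planar conformation would have a fully conjugated π system of 8 electrons. But 8 = 4(2), which is 4n not 4n+2, so ring D is not aromatic (cyclooctatetraene) — cyclooctatetraene distorts into a non-planar tub to avoid antiaromaticity.
Aromatic: A. Total: 1.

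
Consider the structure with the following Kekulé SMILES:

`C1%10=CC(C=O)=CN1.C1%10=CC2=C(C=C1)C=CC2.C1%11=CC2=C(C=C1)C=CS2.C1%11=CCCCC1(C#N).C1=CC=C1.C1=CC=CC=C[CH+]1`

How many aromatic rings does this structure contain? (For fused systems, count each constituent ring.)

The SMILES encodes a five-membered ring of four carbons and one nitrogen bearing a hydrogen, with two C=C double bonds; a six-membered carbon ring with three alternating C=C double bonds, fused to a five-membered carbon ring containing one C=C double bond and one sp³ carbon; a six-membered carbon ring with three alternating C=C double bonds, fused to a five-membered ring containing one sulfur and two C=C double bonds; a six-membered carbon ring with one C=C double bond; a four-membered carbon ring with two alternating C=C double bonds; a seven-membered all-carbon ring bearing a positive charge on one carbon, with three C=C double bonds.
The 5-membered ring with one N–H is planar and fully conjugated; 2 ring double bonds (4 π electrons) plus a heteroatom lone pair (2) give 6 π electrons. 6 = 4(1)+2, so it is aromatic (pyrrole).
The 6-membered ring has a continuous p-orbital overlap around the ring; 3 ring double bonds give 6 π electrons. Since 6 = 4n+2 (n=1), it is aromatic (benzene ring).
The 5-membered ring has one sp³ carbon, so it is not fully conjugated — not aromatic (cyclopentene ring).
The fused 6/5-membered bicyclic (with one sulfur) is a single π system with 9 sp² atoms and 10 π electrons from ring double bonds plus a heteroatom lone pair. 10 = 4(2)+2, so the system is aromatic and both rings count as aromatic (benzothiophene).
The second 6-membered ring has four sp³ carbons, so it is not fully conjugated — not aromatic (cyclohexene).
The 4-membered ring has only sp² ring atoms; a planar conformation would have a fully conjugated π system of 4 electrons. But 4 = 4(1), which is 4n not 4n+2, so it is not aromatic (cyclobutadiene) — cyclobutadiene is antiaromatic and distorts to a rectangle.
The 7-membered ring has a continuous p-orbital overlap around the ring; 3 ring double bonds (6 π electrons) plus the carbocation's empty p orbital (0, but keeps the ring conjugated) give 6 π electrons. Since 6 = 4n+2 (n=1), it is aromatic (tropylium cation).
5 of the 8 rings are aromatic. Total: 5.

5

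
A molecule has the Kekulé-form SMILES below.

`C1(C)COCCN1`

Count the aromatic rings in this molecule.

The SMILES encodes a six-membered saturated ring with an oxygen and an N–H nitrogen at positions 1 and 4.
The 6-membered ring with one oxygen and one N–H (1,4) has only sp³ atoms, so it is not fully conjugated — not aromatic (morpholine).

0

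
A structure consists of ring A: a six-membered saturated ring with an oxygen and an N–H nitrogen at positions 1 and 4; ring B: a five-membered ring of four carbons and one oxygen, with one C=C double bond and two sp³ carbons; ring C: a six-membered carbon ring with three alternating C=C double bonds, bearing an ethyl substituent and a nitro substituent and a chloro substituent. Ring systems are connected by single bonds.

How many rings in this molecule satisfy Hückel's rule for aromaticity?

Ring A has only sp³ atoms, so it is not fully conjugated — not aromatic (morpholine).
Ring B has two sp³ carbons, so it is not fully conjugated — not aromatic (2,3-dihydrofuran).
Ring C is planar and fully conjugated; 3 ring double bonds give 6 π electrons. 6 = 4(1)+2, so ring C is aromatic (benzene).
Aromatic: C. Total: 1.

1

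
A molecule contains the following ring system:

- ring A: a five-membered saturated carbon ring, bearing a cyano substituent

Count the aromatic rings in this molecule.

0

Ring A has only sp³ atoms, so it is not fully conjugated — not aromatic (cyclopentane).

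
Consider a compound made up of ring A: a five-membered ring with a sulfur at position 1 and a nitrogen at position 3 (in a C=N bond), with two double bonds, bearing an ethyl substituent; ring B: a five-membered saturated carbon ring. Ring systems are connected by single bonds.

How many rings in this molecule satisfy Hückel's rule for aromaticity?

Ring A has a continuous p-orbital overlap around the ring; 2 ring double bonds (4 π electrons) plus a heteroatom lone pair (2) give 6 π electrons. Since 6 = 4n+2 (n=1), ring A is aromatic (thiazole).
Ring B has only sp³ atoms, so it is not fully conjugated — not aromatic (cyclopentane).
Aromatic: A. Total: 1.

1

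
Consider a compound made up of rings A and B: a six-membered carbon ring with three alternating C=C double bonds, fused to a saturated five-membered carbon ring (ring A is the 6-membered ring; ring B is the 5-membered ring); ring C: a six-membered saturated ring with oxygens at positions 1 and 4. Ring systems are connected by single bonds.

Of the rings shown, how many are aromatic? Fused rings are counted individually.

1

Ring A is planar and fully conjugated; 3 ring double bonds give 6 π electrons. 6 = 4(1)+2, so ring A is aromatic (benzene ring).
Ring B has three sp³ carbons, so it is not fully conjugated — not aromatic (cyclopentane ring).
Ring C has only sp³ atoms, so it is not fully conjugated — not aromatic (1,4-dioxane).
Aromatic: A. Total: 1.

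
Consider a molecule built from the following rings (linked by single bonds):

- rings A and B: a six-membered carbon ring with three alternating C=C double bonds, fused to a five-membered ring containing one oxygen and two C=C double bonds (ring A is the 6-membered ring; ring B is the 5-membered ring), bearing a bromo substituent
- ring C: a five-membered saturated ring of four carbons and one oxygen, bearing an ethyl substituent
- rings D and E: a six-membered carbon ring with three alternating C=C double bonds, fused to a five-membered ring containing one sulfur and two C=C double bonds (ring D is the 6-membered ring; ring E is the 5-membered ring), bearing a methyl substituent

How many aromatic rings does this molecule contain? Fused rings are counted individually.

Rings A and B form a fused bicyclic system (with one oxygen) with 9 sp² atoms and 10 π electrons from ring double bonds plus a heteroatom lone pair. 10 = 4(2)+2, so the system is aromatic and both rings count as aromatic (benzofuran).
Ring C has only sp³ atoms, so it is not fully conjugated — not aromatic (tetrahydrofuran).
Rings D and E form a fused bicyclic system (with one sulfur) with 9 sp² atoms and 10 π electrons from ring double bonds plus a heteroatom lone pair. 10 = 4(2)+2, so the system is aromatic and both rings count as aromatic (benzothiophene).
Aromatic: A, B, D, E. Total: 4.

4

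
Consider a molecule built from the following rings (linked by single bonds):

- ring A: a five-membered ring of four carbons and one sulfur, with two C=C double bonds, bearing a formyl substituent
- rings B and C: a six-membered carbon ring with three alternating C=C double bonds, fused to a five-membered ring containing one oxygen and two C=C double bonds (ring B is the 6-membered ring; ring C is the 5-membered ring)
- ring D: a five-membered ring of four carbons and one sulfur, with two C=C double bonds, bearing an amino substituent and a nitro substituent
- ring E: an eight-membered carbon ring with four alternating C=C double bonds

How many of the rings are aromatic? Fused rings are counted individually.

Ring A is fully conjugated (every ring atom contributes a p orbital); 2 ring double bonds (4 π electrons) plus a heteroatom lone pair (2) give 6 π electrons. 6 = 4(1)+2, so ring A is aromatic (thiophene).
Rings B and C form a fused bicyclic system (with one oxygen) with 9 sp² atoms and 10 π electrons from ring double bonds plus a heteroatom lone pair. 10 = 4(2)+2, so the system is aromatic and both rings count as aromatic (benzofuran).
Ring D is planar and fully conjugated; 2 ring double bonds (4 π electrons) plus a heteroatom lone pair (2) give 6 π electrons. Since 6 = 4n+2 (n=1), ring D is aromatic (thiophene).
Ring E has only sp² ring atoms; a planar conformation would have a fully conjugated π system of 8 electrons. But 8 = 4(2), which is 4n not 4n+2, so ring E is not aromatic (cyclooctatetraene) — cyclooctatetraene distorts into a non-planar tub to avoid antiaromaticity.
Aromatic: A, B, C, D. Total: 4.

4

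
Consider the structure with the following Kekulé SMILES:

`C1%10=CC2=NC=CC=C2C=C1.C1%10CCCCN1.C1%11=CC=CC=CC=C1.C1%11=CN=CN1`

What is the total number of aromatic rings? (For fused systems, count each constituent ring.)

3

The SMILES encodes two fused six-membered rings, each with three alternating double bonds; one ring is all carbon and the other has one ring nitrogen; a six-membered saturated ring of five carbons and one N–H nitrogen; an eight-membered carbon ring with four alternating C=C double bonds; a five-membered ring with nitrogens at positions 1 and 3 (one bearing H, one in a C=N bond) and two double bonds.
The fused 6/6-membered bicyclic (with one nitrogen) is a single π system with 10 sp² atoms and 10 π electrons from ring double bonds. 10 = 4(2)+2, so the system is aromatic and both rings count as aromatic (quinoline).
The 6-membered ring with one N–H has only sp³ atoms, so it is not fully conjugated — not aromatic (piperidine).
The 8-membered ring has only sp² ring atoms; a planar conformation would have a fully conjugated π system of 8 electrons. But 8 = 4(2), which is 4n not 4n+2, so it is not aromatic (cyclooctatetraene) — cyclooctatetraene distorts into a non-planar tub to avoid antiaromaticity.
The 5-membered ring with two nitrogens (one N–H, one =N–) has a continuous p-orbital overlap around the ring; 2 ring double bonds (4 π electrons) plus a heteroatom lone pair (2) give 6 π electrons. Since 6 = 4n+2 (n=1), it is aromatic (imidazole).
3 of the 5 rings are aromatic. Total: 3.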